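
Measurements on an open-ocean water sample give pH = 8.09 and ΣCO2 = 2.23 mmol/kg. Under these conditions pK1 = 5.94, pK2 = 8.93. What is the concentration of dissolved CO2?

α₀ = 1 / (1 + K1/[H⁺] + K1K2/[H⁺]²) = 1 / (1 + 10^+2.15 + 10^+1.31)
   = 1 / (1 + 141.25 + 20.417) = 1/162.67 = 0.006147
[CO2*] = α₀ × DIC = 0.006147 × 2.23 = 0.0137 mmol/kg = 13.7 μmol/kg

[CO2*] = 13.7 μmol/kg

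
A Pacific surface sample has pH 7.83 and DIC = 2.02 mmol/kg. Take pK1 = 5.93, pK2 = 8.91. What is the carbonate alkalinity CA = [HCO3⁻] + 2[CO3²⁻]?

CA = [HCO3⁻] + 2[CO3²⁻] = (α₁ + 2α₂)·DIC
At pH 7.83: [H⁺]/K1 = 10^-1.90 = 0.012589, K2/[H⁺] = 10^-1.08 = 0.083176
α₁ = 1/(1 + 0.012589 + 0.083176) = 1/1.0958 = 0.9126; α₂ = α₁·K2/[H⁺] = 0.07591
α₁ + 2α₂ = 1.0644
CA = 1.0644 × 2.02 = 2.15 mmol/kg

CA = 2.15 mmol/kg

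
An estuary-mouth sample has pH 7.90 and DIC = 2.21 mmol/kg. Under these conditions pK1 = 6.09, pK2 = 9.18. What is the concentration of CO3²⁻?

α₂ = 1 / (1 + [H⁺]/K2 + [H⁺]²/(K1K2)) = 1 / (1 + 10^+1.28 + 10^-0.53)
   = 1 / (1 + 19.055 + 0.29512) = 1/20.350 = 0.04914
[CO3²⁻] = α₂ × DIC = 0.04914 × 2.21 = 0.109 mmol/kg

[CO3²⁻] = 0.109 mmol/kg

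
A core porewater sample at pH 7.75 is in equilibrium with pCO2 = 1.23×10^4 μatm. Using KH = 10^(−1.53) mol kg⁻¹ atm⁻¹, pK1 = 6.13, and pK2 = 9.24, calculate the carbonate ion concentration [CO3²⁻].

[CO3²⁻] = 0.490 mmol/kg

[CO2*] = KH · pCO2 = 10^(−1.53) × 1.23×10^4×10^-6 = 3.630×10^-4 mol/kg
α₀ = 1/(1 + K1/[H⁺] + K1K2/[H⁺]²) = 1/(1 + 10^+1.62 + 10^+0.13) = 0.02271
DIC = [CO2*]/α₀ = 3.630×10^-4 / 0.02271 = 15.98 mmol/kg
[CO3²⁻] = α₂·DIC; α₂ = 0.03063, so [CO3²⁻] = 0.03063 × 15.98 = 0.490 mmol/kg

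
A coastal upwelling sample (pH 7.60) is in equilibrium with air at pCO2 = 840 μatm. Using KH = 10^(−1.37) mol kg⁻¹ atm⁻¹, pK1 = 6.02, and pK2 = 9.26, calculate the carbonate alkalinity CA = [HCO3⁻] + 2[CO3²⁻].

[CO2*] = KH · pCO2 = 10^(−1.37) × 840×10^-6 = 3.583×10^-5 mol/kg
α₀ = 1/(1 + K1/[H⁺] + K1K2/[H⁺]²) = 1/(1 + 10^+1.58 + 10^-0.08) = 0.02509
DIC = [CO2*]/α₀ = 3.583×10^-5 / 0.02509 = 1.428 mmol/kg
CA = (α₁ + 2α₂)·DIC = (0.9540 + 2×0.02087) × 1.428 = 1.42 mmol/kg

CA = 1.42 mmol/kg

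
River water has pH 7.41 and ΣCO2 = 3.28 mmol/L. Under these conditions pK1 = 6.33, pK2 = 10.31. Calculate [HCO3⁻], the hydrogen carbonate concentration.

[HCO3⁻] = 3.02 mmol/L

α₁ = 1 / (1 + [H⁺]/K1 + K2/[H⁺]) = 1 / (1 + 10^-1.08 + 10^-2.90)
   = 1 / (1 + 0.083176 + 0.0012589) = 1/1.0844 = 0.9221
[HCO3⁻] = α₁ × DIC = 0.9221 × 3.28 = 3.02 mmol/L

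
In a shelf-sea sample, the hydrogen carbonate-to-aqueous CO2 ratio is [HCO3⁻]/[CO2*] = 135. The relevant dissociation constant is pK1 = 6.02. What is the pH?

From K1 = [H⁺][HCO3⁻]/[CO2*]:  pH = pK1 + log₁₀([HCO3⁻]/[CO2*])
log₁₀(135) = +2.130
pH = 6.02 + (+2.130) = 8.15

pH = 8.15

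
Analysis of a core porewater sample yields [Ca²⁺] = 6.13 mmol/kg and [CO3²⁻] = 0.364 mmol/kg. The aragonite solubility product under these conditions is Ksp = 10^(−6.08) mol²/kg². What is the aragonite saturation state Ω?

Ksp = 10^(−6.08) = 8.318×10^-7
Ω = [Ca²⁺][CO3²⁻]/Ksp = (6.13×10^-3)(0.364×10^-3) / 8.318×10^-7 = 2.68

Ω = 2.68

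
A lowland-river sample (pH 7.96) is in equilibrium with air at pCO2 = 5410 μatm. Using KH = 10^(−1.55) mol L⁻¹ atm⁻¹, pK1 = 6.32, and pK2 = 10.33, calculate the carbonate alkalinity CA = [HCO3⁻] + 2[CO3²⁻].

[CO2*] = KH · pCO2 = 10^(−1.55) × 5410×10^-6 = 1.525×10^-4 mol/L
α₀ = 1/(1 + K1/[H⁺] + K1K2/[H⁺]²) = 1/(1 + 10^+1.64 + 10^-0.73) = 0.02230
DIC = [CO2*]/α₀ = 1.525×10^-4 / 0.02230 = 6.837 mmol/L
CA = (α₁ + 2α₂)·DIC = (0.9735 + 2×0.004153) × 6.837 = 6.71 mmol/L

CA = 6.71 mmol/L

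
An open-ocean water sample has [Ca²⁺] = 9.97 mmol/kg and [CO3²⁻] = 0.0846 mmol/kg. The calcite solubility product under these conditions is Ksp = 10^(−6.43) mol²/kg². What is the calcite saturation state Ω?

Ω = 2.27

Ksp = 10^(−6.43) = 3.715×10^-7
Ω = [Ca²⁺][CO3²⁻]/Ksp = (9.97×10^-3)(0.0846×10^-3) / 3.715×10^-7 = 2.27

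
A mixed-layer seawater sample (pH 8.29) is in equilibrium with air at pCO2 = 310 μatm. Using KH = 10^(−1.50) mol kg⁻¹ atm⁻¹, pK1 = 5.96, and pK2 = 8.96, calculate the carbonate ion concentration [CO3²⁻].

[CO3²⁻] = 0.448 mmol/kg

[CO2*] = KH · pCO2 = 10^(−1.50) × 310×10^-6 = 9.803×10^-6 mol/kg
α₀ = 1/(1 + K1/[H⁺] + K1K2/[H⁺]²) = 1/(1 + 10^+2.33 + 10^+1.66) = 0.003839
DIC = [CO2*]/α₀ = 9.803×10^-6 / 0.003839 = 2.554 mmol/kg
[CO3²⁻] = α₂·DIC; α₂ = 0.1755, so [CO3²⁻] = 0.1755 × 2.554 = 0.448 mmol/kg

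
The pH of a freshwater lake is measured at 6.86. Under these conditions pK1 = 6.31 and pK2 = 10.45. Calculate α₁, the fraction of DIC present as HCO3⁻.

α₁ = 0.780

α₁ = 1 / (1 + [H⁺]/K1 + K2/[H⁺]) = 1 / (1 + 10^-0.55 + 10^-3.59)
   = 1 / (1 + 0.28184 + 0.00025704) = 1/1.2821 = 0.7800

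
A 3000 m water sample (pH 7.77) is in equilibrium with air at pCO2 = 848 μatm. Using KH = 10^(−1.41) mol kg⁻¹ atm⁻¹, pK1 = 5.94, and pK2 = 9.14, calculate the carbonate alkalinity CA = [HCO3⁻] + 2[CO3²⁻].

[CO2*] = KH · pCO2 = 10^(−1.41) × 848×10^-6 = 3.299×10^-5 mol/kg
α₀ = 1/(1 + K1/[H⁺] + K1K2/[H⁺]²) = 1/(1 + 10^+1.83 + 10^+0.46) = 0.01399
DIC = [CO2*]/α₀ = 3.299×10^-5 / 0.01399 = 2.359 mmol/kg
CA = (α₁ + 2α₂)·DIC = (0.9457 + 2×0.04034) × 2.359 = 2.42 mmol/kg

CA = 2.42 mmol/kg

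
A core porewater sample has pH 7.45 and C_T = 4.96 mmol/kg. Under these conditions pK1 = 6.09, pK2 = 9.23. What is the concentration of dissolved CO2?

[CO2*] = 0.204 mmol/kg

α₀ = 1 / (1 + K1/[H⁺] + K1K2/[H⁺]²) = 1 / (1 + 10^+1.36 + 10^-0.42)
   = 1 / (1 + 22.909 + 0.38019) = 1/24.289 = 0.04117
[CO2*] = α₀ × DIC = 0.04117 × 4.96 = 0.204 mmol/kg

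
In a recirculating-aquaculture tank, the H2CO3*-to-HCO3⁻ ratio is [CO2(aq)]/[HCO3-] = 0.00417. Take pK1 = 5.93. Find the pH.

pH = 8.31

From K1 = [H⁺][HCO3-]/[CO2(aq)]:  pH = pK1 − log₁₀([CO2(aq)]/[HCO3-])
log₁₀(0.00417) = -2.380
pH = 5.93 − (-2.380) = 8.31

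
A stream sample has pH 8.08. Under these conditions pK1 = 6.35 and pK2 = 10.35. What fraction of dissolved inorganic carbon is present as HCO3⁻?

α₁ = 1 / (1 + [H⁺]/K1 + K2/[H⁺]) = 1 / (1 + 10^-1.73 + 10^-2.27)
   = 1 / (1 + 0.018621 + 0.0053703) = 1/1.0240 = 0.9766

α₁ = 0.977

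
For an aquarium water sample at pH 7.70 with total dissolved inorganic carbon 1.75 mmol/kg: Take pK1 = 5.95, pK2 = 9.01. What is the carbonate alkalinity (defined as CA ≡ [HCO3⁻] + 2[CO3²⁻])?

CA = 1.80 mmol/kg

CA = [HCO3⁻] + 2[CO3²⁻] = (α₁ + 2α₂)·DIC
At pH 7.70: [H⁺]/K1 = 10^-1.75 = 0.017783, K2/[H⁺] = 10^-1.31 = 0.048978
α₁ = 1/(1 + 0.017783 + 0.048978) = 1/1.0668 = 0.9374; α₂ = α₁·K2/[H⁺] = 0.04591
α₁ + 2α₂ = 1.0292
CA = 1.0292 × 1.75 = 1.80 mmol/kg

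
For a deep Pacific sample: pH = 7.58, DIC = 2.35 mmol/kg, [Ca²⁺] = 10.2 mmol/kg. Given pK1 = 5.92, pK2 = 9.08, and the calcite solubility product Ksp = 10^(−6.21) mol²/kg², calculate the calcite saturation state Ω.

α₂ = 1 / (1 + [H⁺]/K2 + [H⁺]²/(K1K2)) = 1 / (1 + 10^+1.50 + 10^-0.16)
   = 1 / (1 + 31.623 + 0.69183) = 1/33.315 = 0.03002
[CO3²⁻] = α₂ × DIC = 0.03002 × 2.35 = 0.07054 mmol/kg
Ksp = 10^(−6.21) = 6.166×10^-7
Ω = [Ca²⁺][CO3²⁻]/Ksp = (10.2×10^-3)(7.054×10^-5) / 6.166×10^-7 = 1.17

Ω = 1.17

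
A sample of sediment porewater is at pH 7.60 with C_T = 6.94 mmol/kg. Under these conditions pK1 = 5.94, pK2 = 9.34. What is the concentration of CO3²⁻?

[CO3²⁻] = 0.121 mmol/kg

α₂ = 1 / (1 + [H⁺]/K2 + [H⁺]²/(K1K2)) = 1 / (1 + 10^+1.74 + 10^+0.08)
   = 1 / (1 + 54.954 + 1.2023) = 1/57.156 = 0.01750
[CO3²⁻] = α₂ × DIC = 0.01750 × 6.94 = 0.121 mmol/kg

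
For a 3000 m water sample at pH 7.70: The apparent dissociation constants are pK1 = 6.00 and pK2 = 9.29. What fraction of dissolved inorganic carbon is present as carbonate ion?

α₂ = 0.0246

α₂ = 1 / (1 + [H⁺]/K2 + [H⁺]²/(K1K2)) = 1 / (1 + 10^+1.59 + 10^-0.11)
   = 1 / (1 + 38.905 + 0.77625) = 1/40.681 = 0.02458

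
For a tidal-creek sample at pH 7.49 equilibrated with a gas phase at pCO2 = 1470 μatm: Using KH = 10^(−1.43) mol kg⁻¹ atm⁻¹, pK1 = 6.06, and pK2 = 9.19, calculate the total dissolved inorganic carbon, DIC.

DIC = 1.55 mmol/kg

[CO2*] = KH · pCO2 = 10^(−1.43) × 1470×10^-6 = 5.462×10^-5 mol/kg
α₀ = 1/(1 + K1/[H⁺] + K1K2/[H⁺]²) = 1/(1 + 10^+1.43 + 10^-0.27) = 0.03515
DIC = [CO2*]/α₀ = 5.462×10^-5 / 0.03515 = 1.55 mmol/kg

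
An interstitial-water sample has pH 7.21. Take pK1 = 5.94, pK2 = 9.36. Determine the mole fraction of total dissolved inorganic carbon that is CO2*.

α₀ = 0.0506

α₀ = 1 / (1 + K1/[H⁺] + K1K2/[H⁺]²) = 1 / (1 + 10^+1.27 + 10^-0.88)
   = 1 / (1 + 18.621 + 0.13183) = 1/19.753 = 0.05063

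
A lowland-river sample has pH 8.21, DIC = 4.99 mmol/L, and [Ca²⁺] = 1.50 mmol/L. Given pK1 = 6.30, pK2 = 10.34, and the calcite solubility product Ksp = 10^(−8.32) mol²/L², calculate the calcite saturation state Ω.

α₂ = 1 / (1 + [H⁺]/K2 + [H⁺]²/(K1K2)) = 1 / (1 + 10^+2.13 + 10^+0.22)
   = 1 / (1 + 134.90 + 1.6596) = 1/137.56 = 0.007270
[CO3²⁻] = α₂ × DIC = 0.007270 × 4.99 = 0.03628 mmol/L
Ksp = 10^(−8.32) = 4.786×10^-9
Ω = [Ca²⁺][CO3²⁻]/Ksp = (1.50×10^-3)(3.628×10^-5) / 4.786×10^-9 = 11.4

Ω = 11.4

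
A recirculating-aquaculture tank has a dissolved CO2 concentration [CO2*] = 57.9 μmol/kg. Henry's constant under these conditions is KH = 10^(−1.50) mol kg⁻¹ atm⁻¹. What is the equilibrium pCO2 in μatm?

pCO2 = 1830 μatm

KH = 10^(−1.50) = 3.162×10^-2 mol kg⁻¹ atm⁻¹
pCO2 = [CO2*]/KH = 57.9×10^-6 / 3.162×10^-2 = 1.83×10^-3 atm = 1830 μatm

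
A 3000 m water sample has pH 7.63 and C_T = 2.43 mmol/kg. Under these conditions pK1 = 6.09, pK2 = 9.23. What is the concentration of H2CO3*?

α₀ = 1 / (1 + K1/[H⁺] + K1K2/[H⁺]²) = 1 / (1 + 10^+1.54 + 10^-0.06)
   = 1 / (1 + 34.674 + 0.87096) = 1/36.545 = 0.02736
[CO2*] = α₀ × DIC = 0.02736 × 2.43 = 0.0665 mmol/kg

[CO2*] = 0.0665 mmol/kg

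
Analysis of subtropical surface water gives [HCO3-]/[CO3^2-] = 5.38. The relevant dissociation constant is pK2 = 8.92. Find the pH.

pH = 8.19

From K2 = [H⁺][CO3^2-]/[HCO3-]:  pH = pK2 − log₁₀([HCO3-]/[CO3^2-])
log₁₀(5.38) = +0.731
pH = 8.92 − (+0.731) = 8.19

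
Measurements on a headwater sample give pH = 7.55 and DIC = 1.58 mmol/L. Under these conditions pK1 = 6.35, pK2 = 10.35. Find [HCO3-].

α₁ = 1 / (1 + [H⁺]/K1 + K2/[H⁺]) = 1 / (1 + 10^-1.20 + 10^-2.80)
   = 1 / (1 + 0.063096 + 0.0015849) = 1/1.0647 = 0.9392
[HCO3⁻] = α₁ × DIC = 0.9392 × 1.58 = 1.48 mmol/L

[HCO3⁻] = 1.48 mmol/L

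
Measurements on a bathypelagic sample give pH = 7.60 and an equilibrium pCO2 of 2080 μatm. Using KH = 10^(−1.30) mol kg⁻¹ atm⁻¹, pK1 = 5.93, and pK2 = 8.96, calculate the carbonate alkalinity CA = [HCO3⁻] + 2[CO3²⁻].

CA = 5.30 mmol/kg

[CO2*] = KH · pCO2 = 10^(−1.30) × 2080×10^-6 = 1.042×10^-4 mol/kg
α₀ = 1/(1 + K1/[H⁺] + K1K2/[H⁺]²) = 1/(1 + 10^+1.67 + 10^+0.31) = 0.02007
DIC = [CO2*]/α₀ = 1.042×10^-4 / 0.02007 = 5.193 mmol/kg
CA = (α₁ + 2α₂)·DIC = (0.9389 + 2×0.04099) × 5.193 = 5.30 mmol/kg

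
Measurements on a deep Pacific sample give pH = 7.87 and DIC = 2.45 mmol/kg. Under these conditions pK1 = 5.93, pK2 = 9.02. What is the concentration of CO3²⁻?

[CO3²⁻] = 0.160 mmol/kg

α₂ = 1 / (1 + [H⁺]/K2 + [H⁺]²/(K1K2)) = 1 / (1 + 10^+1.15 + 10^-0.79)
   = 1 / (1 + 14.125 + 0.16218) = 1/15.288 = 0.06541
[CO3²⁻] = α₂ × DIC = 0.06541 × 2.45 = 0.160 mmol/kg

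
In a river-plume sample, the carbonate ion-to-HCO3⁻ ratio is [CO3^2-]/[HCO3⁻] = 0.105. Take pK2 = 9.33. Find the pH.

pH = 8.35

From K2 = [H⁺][CO3^2-]/[HCO3⁻]:  pH = pK2 + log₁₀([CO3^2-]/[HCO3⁻])
log₁₀(0.105) = -0.979
pH = 9.33 + (-0.979) = 8.35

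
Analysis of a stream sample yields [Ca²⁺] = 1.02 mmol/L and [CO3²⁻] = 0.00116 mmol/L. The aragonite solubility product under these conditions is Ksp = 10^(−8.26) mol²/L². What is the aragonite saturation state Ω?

Ksp = 10^(−8.26) = 5.495×10^-9
Ω = [Ca²⁺][CO3²⁻]/Ksp = (1.02×10^-3)(0.00116×10^-3) / 5.495×10^-9 = 0.215

Ω = 0.215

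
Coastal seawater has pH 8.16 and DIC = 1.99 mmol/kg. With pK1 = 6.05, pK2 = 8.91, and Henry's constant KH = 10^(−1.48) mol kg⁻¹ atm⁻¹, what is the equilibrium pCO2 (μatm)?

pCO2 = 393 μatm

α₀ = 1 / (1 + K1/[H⁺] + K1K2/[H⁺]²) = 1 / (1 + 10^+2.11 + 10^+1.36)
   = 1 / (1 + 128.82 + 22.909) = 1/152.73 = 0.006547
[CO2*] = α₀ × DIC = 0.006547 × 1.99 = 0.01303 mmol/kg = 13.03 μmol/kg
pCO2 = [CO2*]/KH = 1.303×10^-5 / 3.311×10^-2 = 393 μatm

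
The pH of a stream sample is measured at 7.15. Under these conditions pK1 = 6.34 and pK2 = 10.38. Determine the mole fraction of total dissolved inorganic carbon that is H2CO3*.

α₀ = 1 / (1 + K1/[H⁺] + K1K2/[H⁺]²) = 1 / (1 + 10^+0.81 + 10^-2.42)
   = 1 / (1 + 6.4565 + 0.0038019) = 1/7.4603 = 0.1340

α₀ = 0.134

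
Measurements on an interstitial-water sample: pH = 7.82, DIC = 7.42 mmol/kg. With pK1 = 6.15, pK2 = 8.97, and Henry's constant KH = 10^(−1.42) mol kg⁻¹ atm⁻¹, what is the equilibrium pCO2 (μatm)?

α₀ = 1 / (1 + K1/[H⁺] + K1K2/[H⁺]²) = 1 / (1 + 10^+1.67 + 10^+0.52)
   = 1 / (1 + 46.774 + 3.3113) = 1/51.085 = 0.01958
[CO2*] = α₀ × DIC = 0.01958 × 7.42 = 0.1452 mmol/kg
pCO2 = [CO2*]/KH = 1.452×10^-4 / 3.802×10^-2 = 3820 μatm

pCO2 = 3820 μatm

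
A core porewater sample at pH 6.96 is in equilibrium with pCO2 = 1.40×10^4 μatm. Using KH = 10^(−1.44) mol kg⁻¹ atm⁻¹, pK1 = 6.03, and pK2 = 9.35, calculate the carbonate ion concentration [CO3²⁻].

[CO3²⁻] = 17.6 μmol/kg

[CO2*] = KH · pCO2 = 10^(−1.44) × 1.40×10^4×10^-6 = 5.083×10^-4 mol/kg
α₀ = 1/(1 + K1/[H⁺] + K1K2/[H⁺]²) = 1/(1 + 10^+0.93 + 10^-1.46) = 0.1048
DIC = [CO2*]/α₀ = 5.083×10^-4 / 0.1048 = 4.852 mmol/kg
[CO3²⁻] = α₂·DIC; α₂ = 0.003632, so [CO3²⁻] = 0.003632 × 4.852 = 0.0176 mmol/kg = 17.6 μmol/kg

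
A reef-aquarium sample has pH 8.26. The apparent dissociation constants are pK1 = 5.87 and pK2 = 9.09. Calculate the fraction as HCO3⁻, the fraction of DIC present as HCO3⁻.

α₁ = 1 / (1 + [H⁺]/K1 + K2/[H⁺]) = 1 / (1 + 10^-2.39 + 10^-0.83)
   = 1 / (1 + 0.0040738 + 0.14791) = 1/1.1520 = 0.8681

α₁ = 0.868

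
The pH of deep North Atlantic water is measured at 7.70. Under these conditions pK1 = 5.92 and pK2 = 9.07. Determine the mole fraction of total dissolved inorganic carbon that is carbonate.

α₂ = 0.0403

α₂ = 1 / (1 + [H⁺]/K2 + [H⁺]²/(K1K2)) = 1 / (1 + 10^+1.37 + 10^-0.41)
   = 1 / (1 + 23.442 + 0.38905) = 1/24.831 = 0.04027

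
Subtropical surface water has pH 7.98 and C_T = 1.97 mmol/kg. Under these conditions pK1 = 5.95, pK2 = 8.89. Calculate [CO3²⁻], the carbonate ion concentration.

[CO3²⁻] = 0.214 mmol/kg

α₂ = 1 / (1 + [H⁺]/K2 + [H⁺]²/(K1K2)) = 1 / (1 + 10^+0.91 + 10^-1.12)
   = 1 / (1 + 8.1283 + 0.075858) = 1/9.2042 = 0.1086
[CO3²⁻] = α₂ × DIC = 0.1086 × 1.97 = 0.214 mmol/kg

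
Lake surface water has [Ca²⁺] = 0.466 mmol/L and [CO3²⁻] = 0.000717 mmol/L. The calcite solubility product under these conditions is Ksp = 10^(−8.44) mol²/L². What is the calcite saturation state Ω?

Ω = 0.0920

Ksp = 10^(−8.44) = 3.631×10^-9
Ω = [Ca²⁺][CO3²⁻]/Ksp = (0.466×10^-3)(0.000717×10^-3) / 3.631×10^-9 = 0.0920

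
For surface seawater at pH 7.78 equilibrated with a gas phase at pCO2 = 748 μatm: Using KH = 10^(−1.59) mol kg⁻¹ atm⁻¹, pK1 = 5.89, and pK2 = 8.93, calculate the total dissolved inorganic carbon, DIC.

DIC = 1.62 mmol/kg

[CO2*] = KH · pCO2 = 10^(−1.59) × 748×10^-6 = 1.923×10^-5 mol/kg
α₀ = 1/(1 + K1/[H⁺] + K1K2/[H⁺]²) = 1/(1 + 10^+1.89 + 10^+0.74) = 0.01189
DIC = [CO2*]/α₀ = 1.923×10^-5 / 0.01189 = 1.62 mmol/kg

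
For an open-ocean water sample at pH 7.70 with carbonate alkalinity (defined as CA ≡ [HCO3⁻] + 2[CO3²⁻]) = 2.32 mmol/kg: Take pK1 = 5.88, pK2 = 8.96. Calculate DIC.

DIC = 2.24 mmol/kg

CA = [HCO3⁻] + 2[CO3²⁻] = (α₁ + 2α₂)·DIC
At pH 7.70: [H⁺]/K1 = 10^-1.82 = 0.015136, K2/[H⁺] = 10^-1.26 = 0.054954
α₁ = 1/(1 + 0.015136 + 0.054954) = 1/1.0701 = 0.9345; α₂ = α₁·K2/[H⁺] = 0.05135
α₁ + 2α₂ = 1.0372
DIC = CA / (α₁ + 2α₂) = 2.32 / 1.0372 = 2.24 mmol/kg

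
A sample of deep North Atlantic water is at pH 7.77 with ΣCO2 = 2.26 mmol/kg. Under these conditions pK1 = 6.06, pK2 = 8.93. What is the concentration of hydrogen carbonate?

α₁ = 1 / (1 + [H⁺]/K1 + K2/[H⁺]) = 1 / (1 + 10^-1.71 + 10^-1.16)
   = 1 / (1 + 0.019498 + 0.069183) = 1/1.0887 = 0.9185
[HCO3⁻] = α₁ × DIC = 0.9185 × 2.26 = 2.08 mmol/kg

[HCO3⁻] = 2.08 mmol/kg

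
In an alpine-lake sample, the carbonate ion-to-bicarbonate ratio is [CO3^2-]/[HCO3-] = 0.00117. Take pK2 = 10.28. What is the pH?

pH = 7.35

From K2 = [H⁺][CO3^2-]/[HCO3-]:  pH = pK2 + log₁₀([CO3^2-]/[HCO3-])
log₁₀(0.00117) = -2.932
pH = 10.28 + (-2.932) = 7.35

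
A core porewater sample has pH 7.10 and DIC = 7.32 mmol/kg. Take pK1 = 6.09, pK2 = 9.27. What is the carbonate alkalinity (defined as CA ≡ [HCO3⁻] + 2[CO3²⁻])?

CA = 6.72 mmol/kg

CA = [HCO3⁻] + 2[CO3²⁻] = (α₁ + 2α₂)·DIC
At pH 7.10: [H⁺]/K1 = 10^-1.01 = 0.097724, K2/[H⁺] = 10^-2.17 = 0.0067608
α₁ = 1/(1 + 0.097724 + 0.0067608) = 1/1.1045 = 0.9054; α₂ = α₁·K2/[H⁺] = 0.006121
α₁ + 2α₂ = 0.9176
CA = 0.9176 × 7.32 = 6.72 mmol/kg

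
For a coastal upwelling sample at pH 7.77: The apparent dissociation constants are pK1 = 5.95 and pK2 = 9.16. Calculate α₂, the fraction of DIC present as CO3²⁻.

α₂ = 1 / (1 + [H⁺]/K2 + [H⁺]²/(K1K2)) = 1 / (1 + 10^+1.39 + 10^-0.43)
   = 1 / (1 + 24.547 + 0.37154) = 1/25.919 = 0.03858

α₂ = 0.0386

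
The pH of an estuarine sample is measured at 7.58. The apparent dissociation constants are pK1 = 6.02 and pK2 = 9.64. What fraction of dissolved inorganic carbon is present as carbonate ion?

α₂ = 1 / (1 + [H⁺]/K2 + [H⁺]²/(K1K2)) = 1 / (1 + 10^+2.06 + 10^+0.50)
   = 1 / (1 + 114.82 + 3.1623) = 1/118.98 = 0.008405

α₂ = 0.00840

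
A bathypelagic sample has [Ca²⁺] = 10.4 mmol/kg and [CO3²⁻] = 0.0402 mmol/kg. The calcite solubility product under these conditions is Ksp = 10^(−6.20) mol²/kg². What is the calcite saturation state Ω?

Ω = 0.663

Ksp = 10^(−6.20) = 6.310×10^-7
Ω = [Ca²⁺][CO3²⁻]/Ksp = (10.4×10^-3)(0.0402×10^-3) / 6.310×10^-7 = 0.663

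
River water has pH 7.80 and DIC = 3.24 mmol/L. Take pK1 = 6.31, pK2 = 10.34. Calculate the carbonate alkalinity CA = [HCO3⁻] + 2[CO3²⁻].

CA = [HCO3⁻] + 2[CO3²⁻] = (α₁ + 2α₂)·DIC
At pH 7.80: [H⁺]/K1 = 10^-1.49 = 0.032359, K2/[H⁺] = 10^-2.54 = 0.0028840
α₁ = 1/(1 + 0.032359 + 0.0028840) = 1/1.0352 = 0.9660; α₂ = α₁·K2/[H⁺] = 0.002786
α₁ + 2α₂ = 0.9715
CA = 0.9715 × 3.24 = 3.15 mmol/L

CA = 3.15 mmol/L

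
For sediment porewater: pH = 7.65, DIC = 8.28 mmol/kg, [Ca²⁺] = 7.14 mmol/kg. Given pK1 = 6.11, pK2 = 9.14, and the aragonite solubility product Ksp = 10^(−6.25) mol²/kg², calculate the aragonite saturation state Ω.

Ω = 3.21

α₂ = 1 / (1 + [H⁺]/K2 + [H⁺]²/(K1K2)) = 1 / (1 + 10^+1.49 + 10^-0.05)
   = 1 / (1 + 30.903 + 0.89125) = 1/32.794 = 0.03049
[CO3²⁻] = α₂ × DIC = 0.03049 × 8.28 = 0.2525 mmol/kg
Ksp = 10^(−6.25) = 5.623×10^-7
Ω = [Ca²⁺][CO3²⁻]/Ksp = (7.14×10^-3)(2.525×10^-4) / 5.623×10^-7 = 3.21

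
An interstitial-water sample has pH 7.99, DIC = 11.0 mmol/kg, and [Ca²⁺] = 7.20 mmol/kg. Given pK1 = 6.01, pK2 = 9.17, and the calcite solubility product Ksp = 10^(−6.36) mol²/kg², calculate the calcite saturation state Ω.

Ω = 11.1

α₂ = 1 / (1 + [H⁺]/K2 + [H⁺]²/(K1K2)) = 1 / (1 + 10^+1.18 + 10^-0.80)
   = 1 / (1 + 15.136 + 0.15849) = 1/16.294 = 0.06137
[CO3²⁻] = α₂ × DIC = 0.06137 × 11.0 = 0.6751 mmol/kg
Ksp = 10^(−6.36) = 4.365×10^-7
Ω = [Ca²⁺][CO3²⁻]/Ksp = (7.20×10^-3)(6.751×10^-4) / 4.365×10^-7 = 11.1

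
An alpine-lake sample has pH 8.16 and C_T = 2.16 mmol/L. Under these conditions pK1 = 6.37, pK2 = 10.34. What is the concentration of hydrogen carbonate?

[HCO3⁻] = 2.11 mmol/L

α₁ = 1 / (1 + [H⁺]/K1 + K2/[H⁺]) = 1 / (1 + 10^-1.79 + 10^-2.18)
   = 1 / (1 + 0.016218 + 0.0066069) = 1/1.0228 = 0.9777
[HCO3⁻] = α₁ × DIC = 0.9777 × 2.16 = 2.11 mmol/L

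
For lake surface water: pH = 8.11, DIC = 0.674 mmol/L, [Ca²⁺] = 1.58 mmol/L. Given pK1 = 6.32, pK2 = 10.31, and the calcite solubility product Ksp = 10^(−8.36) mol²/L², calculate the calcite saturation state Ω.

Ω = 1.51

α₂ = 1 / (1 + [H⁺]/K2 + [H⁺]²/(K1K2)) = 1 / (1 + 10^+2.20 + 10^+0.41)
   = 1 / (1 + 158.49 + 2.5704) = 1/162.06 = 0.006171
[CO3²⁻] = α₂ × DIC = 0.006171 × 0.674 = 0.004159 mmol/L = 4.159 μmol/L
Ksp = 10^(−8.36) = 4.365×10^-9
Ω = [Ca²⁺][CO3²⁻]/Ksp = (1.58×10^-3)(4.159×10^-6) / 4.365×10^-9 = 1.51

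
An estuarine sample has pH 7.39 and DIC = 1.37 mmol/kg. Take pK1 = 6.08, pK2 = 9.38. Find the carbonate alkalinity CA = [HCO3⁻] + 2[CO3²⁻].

CA = [HCO3⁻] + 2[CO3²⁻] = (α₁ + 2α₂)·DIC
At pH 7.39: [H⁺]/K1 = 10^-1.31 = 0.048978, K2/[H⁺] = 10^-1.99 = 0.010233
α₁ = 1/(1 + 0.048978 + 0.010233) = 1/1.0592 = 0.9441; α₂ = α₁·K2/[H⁺] = 0.009661
α₁ + 2α₂ = 0.9634
CA = 0.9634 × 1.37 = 1.32 mmol/kg

CA = 1.32 mmol/kg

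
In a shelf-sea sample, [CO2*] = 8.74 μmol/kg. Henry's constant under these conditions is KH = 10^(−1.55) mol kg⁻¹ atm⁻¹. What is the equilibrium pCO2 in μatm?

pCO2 = 310 μatm

KH = 10^(−1.55) = 2.818×10^-2 mol kg⁻¹ atm⁻¹
pCO2 = [CO2*]/KH = 8.74×10^-6 / 2.818×10^-2 = 3.10×10^-4 atm = 310 μatm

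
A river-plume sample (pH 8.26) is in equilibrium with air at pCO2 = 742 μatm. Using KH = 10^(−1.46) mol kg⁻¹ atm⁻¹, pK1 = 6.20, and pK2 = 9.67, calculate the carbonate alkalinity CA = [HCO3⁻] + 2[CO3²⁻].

[CO2*] = KH · pCO2 = 10^(−1.46) × 742×10^-6 = 2.573×10^-5 mol/kg
α₀ = 1/(1 + K1/[H⁺] + K1K2/[H⁺]²) = 1/(1 + 10^+2.06 + 10^+0.65) = 0.008314
DIC = [CO2*]/α₀ = 2.573×10^-5 / 0.008314 = 3.095 mmol/kg
CA = (α₁ + 2α₂)·DIC = (0.9545 + 2×0.03714) × 3.095 = 3.18 mmol/kg

CA = 3.18 mmol/kg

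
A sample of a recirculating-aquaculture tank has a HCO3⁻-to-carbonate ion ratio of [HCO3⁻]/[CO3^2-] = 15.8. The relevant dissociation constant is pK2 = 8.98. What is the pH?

pH = 7.78

From K2 = [H⁺][CO3^2-]/[HCO3⁻]:  pH = pK2 − log₁₀([HCO3⁻]/[CO3^2-])
log₁₀(15.8) = +1.199
pH = 8.98 − (+1.199) = 7.78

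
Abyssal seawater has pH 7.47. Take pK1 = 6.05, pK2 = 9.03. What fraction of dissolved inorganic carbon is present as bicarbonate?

α₁ = 1 / (1 + [H⁺]/K1 + K2/[H⁺]) = 1 / (1 + 10^-1.42 + 10^-1.56)
   = 1 / (1 + 0.038019 + 0.027542) = 1/1.0656 = 0.9385

α₁ = 0.938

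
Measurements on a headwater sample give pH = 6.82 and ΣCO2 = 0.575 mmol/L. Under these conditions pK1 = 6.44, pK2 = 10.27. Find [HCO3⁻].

[HCO3⁻] = 0.406 mmol/L

α₁ = 1 / (1 + [H⁺]/K1 + K2/[H⁺]) = 1 / (1 + 10^-0.38 + 10^-3.45)
   = 1 / (1 + 0.41687 + 0.00035481) = 1/1.4172 = 0.7056
[HCO3⁻] = α₁ × DIC = 0.7056 × 0.575 = 0.406 mmol/L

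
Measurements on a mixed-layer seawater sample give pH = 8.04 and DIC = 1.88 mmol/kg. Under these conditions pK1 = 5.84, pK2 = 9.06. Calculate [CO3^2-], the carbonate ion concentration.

[CO3²⁻] = 0.163 mmol/kg

α₂ = 1 / (1 + [H⁺]/K2 + [H⁺]²/(K1K2)) = 1 / (1 + 10^+1.02 + 10^-1.18)
   = 1 / (1 + 10.471 + 0.066069) = 1/11.537 = 0.08667
[CO3²⁻] = α₂ × DIC = 0.08667 × 1.88 = 0.163 mmol/kg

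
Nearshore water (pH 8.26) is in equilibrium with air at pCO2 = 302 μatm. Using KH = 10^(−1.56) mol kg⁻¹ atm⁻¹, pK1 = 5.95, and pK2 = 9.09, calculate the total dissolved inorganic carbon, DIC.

DIC = 1.96 mmol/kg

[CO2*] = KH · pCO2 = 10^(−1.56) × 302×10^-6 = 8.318×10^-6 mol/kg
α₀ = 1/(1 + K1/[H⁺] + K1K2/[H⁺]²) = 1/(1 + 10^+2.31 + 10^+1.48) = 0.004249
DIC = [CO2*]/α₀ = 8.318×10^-6 / 0.004249 = 1.96 mmol/kg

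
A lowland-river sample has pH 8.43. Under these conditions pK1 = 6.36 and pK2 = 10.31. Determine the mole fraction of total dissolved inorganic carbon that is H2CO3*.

α₀ = 1 / (1 + K1/[H⁺] + K1K2/[H⁺]²) = 1 / (1 + 10^+2.07 + 10^+0.19)
   = 1 / (1 + 117.49 + 1.5488) = 1/120.04 = 0.008331

α₀ = 0.00833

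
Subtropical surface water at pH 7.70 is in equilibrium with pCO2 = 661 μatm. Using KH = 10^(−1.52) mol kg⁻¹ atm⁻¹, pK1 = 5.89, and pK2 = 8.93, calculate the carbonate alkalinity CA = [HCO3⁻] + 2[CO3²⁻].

CA = 1.44 mmol/kg

[CO2*] = KH · pCO2 = 10^(−1.52) × 661×10^-6 = 1.996×10^-5 mol/kg
α₀ = 1/(1 + K1/[H⁺] + K1K2/[H⁺]²) = 1/(1 + 10^+1.81 + 10^+0.58) = 0.01442
DIC = [CO2*]/α₀ = 1.996×10^-5 / 0.01442 = 1.385 mmol/kg
CA = (α₁ + 2α₂)·DIC = (0.9308 + 2×0.05481) × 1.385 = 1.44 mmol/kg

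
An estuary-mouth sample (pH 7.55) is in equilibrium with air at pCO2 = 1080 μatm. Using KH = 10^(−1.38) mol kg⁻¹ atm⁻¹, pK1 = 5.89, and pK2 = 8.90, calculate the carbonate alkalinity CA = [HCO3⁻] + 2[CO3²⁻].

[CO2*] = KH · pCO2 = 10^(−1.38) × 1080×10^-6 = 4.502×10^-5 mol/kg
α₀ = 1/(1 + K1/[H⁺] + K1K2/[H⁺]²) = 1/(1 + 10^+1.66 + 10^+0.31) = 0.02051
DIC = [CO2*]/α₀ = 4.502×10^-5 / 0.02051 = 2.195 mmol/kg
CA = (α₁ + 2α₂)·DIC = (0.9376 + 2×0.04188) × 2.195 = 2.24 mmol/kg

CA = 2.24 mmol/kg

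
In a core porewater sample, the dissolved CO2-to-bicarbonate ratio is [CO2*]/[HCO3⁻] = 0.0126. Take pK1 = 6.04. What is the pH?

From K1 = [H⁺][HCO3⁻]/[CO2*]:  pH = pK1 − log₁₀([CO2*]/[HCO3⁻])
log₁₀(0.0126) = -1.900
pH = 6.04 − (-1.900) = 7.94

pH = 7.94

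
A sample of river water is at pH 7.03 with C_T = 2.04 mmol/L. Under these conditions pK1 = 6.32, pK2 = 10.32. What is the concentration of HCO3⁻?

[HCO3⁻] = 1.71 mmol/L

α₁ = 1 / (1 + [H⁺]/K1 + K2/[H⁺]) = 1 / (1 + 10^-0.71 + 10^-3.29)
   = 1 / (1 + 0.19498 + 0.00051286) = 1/1.1955 = 0.8365
[HCO3⁻] = α₁ × DIC = 0.8365 × 2.04 = 1.71 mmol/L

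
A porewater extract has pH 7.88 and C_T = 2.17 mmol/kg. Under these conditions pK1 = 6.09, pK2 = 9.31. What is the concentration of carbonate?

[CO3²⁻] = 0.0765 mmol/kg

α₂ = 1 / (1 + [H⁺]/K2 + [H⁺]²/(K1K2)) = 1 / (1 + 10^+1.43 + 10^-0.36)
   = 1 / (1 + 26.915 + 0.43652) = 1/28.352 = 0.03527
[CO3²⁻] = α₂ × DIC = 0.03527 × 2.17 = 0.0765 mmol/kg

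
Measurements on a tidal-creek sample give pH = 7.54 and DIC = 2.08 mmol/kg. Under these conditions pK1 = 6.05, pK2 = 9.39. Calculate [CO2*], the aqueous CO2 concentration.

[CO2*] = 0.0643 mmol/kg

α₀ = 1 / (1 + K1/[H⁺] + K1K2/[H⁺]²) = 1 / (1 + 10^+1.49 + 10^-0.36)
   = 1 / (1 + 30.903 + 0.43652) = 1/32.339 = 0.03092
[CO2*] = α₀ × DIC = 0.03092 × 2.08 = 0.0643 mmol/kg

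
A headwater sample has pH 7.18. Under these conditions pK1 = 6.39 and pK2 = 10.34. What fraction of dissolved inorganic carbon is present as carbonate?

α₂ = 1 / (1 + [H⁺]/K2 + [H⁺]²/(K1K2)) = 1 / (1 + 10^+3.16 + 10^+2.37)
   = 1 / (1 + 1445.4 + 234.42) = 1/1680.9 = 0.0005949

α₂ = 0.000595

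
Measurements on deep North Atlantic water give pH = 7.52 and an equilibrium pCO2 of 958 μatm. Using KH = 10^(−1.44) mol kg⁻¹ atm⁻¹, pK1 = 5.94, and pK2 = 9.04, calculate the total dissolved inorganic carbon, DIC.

[CO2*] = KH · pCO2 = 10^(−1.44) × 958×10^-6 = 3.478×10^-5 mol/kg
α₀ = 1/(1 + K1/[H⁺] + K1K2/[H⁺]²) = 1/(1 + 10^+1.58 + 10^+0.06) = 0.02490
DIC = [CO2*]/α₀ = 3.478×10^-5 / 0.02490 = 1.40 mmol/kg

DIC = 1.40 mmol/kg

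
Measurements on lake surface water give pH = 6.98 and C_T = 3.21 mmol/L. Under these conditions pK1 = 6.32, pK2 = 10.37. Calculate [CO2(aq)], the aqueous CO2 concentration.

α₀ = 1 / (1 + K1/[H⁺] + K1K2/[H⁺]²) = 1 / (1 + 10^+0.66 + 10^-2.73)
   = 1 / (1 + 4.5709 + 0.0018621) = 1/5.5727 = 0.1794
[CO2*] = α₀ × DIC = 0.1794 × 3.21 = 0.576 mmol/L

[CO2*] = 0.576 mmol/L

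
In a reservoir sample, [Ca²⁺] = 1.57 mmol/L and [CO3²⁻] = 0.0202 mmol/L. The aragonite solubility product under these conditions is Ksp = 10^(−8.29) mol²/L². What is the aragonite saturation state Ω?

Ω = 6.18

Ksp = 10^(−8.29) = 5.129×10^-9
Ω = [Ca²⁺][CO3²⁻]/Ksp = (1.57×10^-3)(0.0202×10^-3) / 5.129×10^-9 = 6.18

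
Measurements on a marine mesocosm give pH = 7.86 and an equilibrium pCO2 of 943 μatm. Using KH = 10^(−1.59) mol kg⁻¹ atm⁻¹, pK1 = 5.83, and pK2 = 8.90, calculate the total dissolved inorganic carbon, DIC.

[CO2*] = KH · pCO2 = 10^(−1.59) × 943×10^-6 = 2.424×10^-5 mol/kg
α₀ = 1/(1 + K1/[H⁺] + K1K2/[H⁺]²) = 1/(1 + 10^+2.03 + 10^+0.99) = 0.008480
DIC = [CO2*]/α₀ = 2.424×10^-5 / 0.008480 = 2.86 mmol/kg

DIC = 2.86 mmol/kg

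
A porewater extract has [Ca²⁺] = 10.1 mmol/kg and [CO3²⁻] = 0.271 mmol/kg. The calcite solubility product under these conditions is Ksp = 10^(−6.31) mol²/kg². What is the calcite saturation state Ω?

Ksp = 10^(−6.31) = 4.898×10^-7
Ω = [Ca²⁺][CO3²⁻]/Ksp = (10.1×10^-3)(0.271×10^-3) / 4.898×10^-7 = 5.59

Ω = 5.59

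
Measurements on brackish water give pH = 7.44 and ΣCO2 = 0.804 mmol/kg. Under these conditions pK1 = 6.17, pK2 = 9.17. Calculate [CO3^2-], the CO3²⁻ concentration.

α₂ = 1 / (1 + [H⁺]/K2 + [H⁺]²/(K1K2)) = 1 / (1 + 10^+1.73 + 10^+0.46)
   = 1 / (1 + 53.703 + 2.8840) = 1/57.587 = 0.01736
[CO3²⁻] = α₂ × DIC = 0.01736 × 0.804 = 0.0140 mmol/kg = 14.0 μmol/kg

[CO3²⁻] = 14.0 μmol/kg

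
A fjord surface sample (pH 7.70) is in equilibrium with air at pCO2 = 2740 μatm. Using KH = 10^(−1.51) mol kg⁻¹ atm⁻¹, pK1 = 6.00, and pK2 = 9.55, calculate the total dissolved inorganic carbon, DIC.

DIC = 4.39 mmol/kg

[CO2*] = KH · pCO2 = 10^(−1.51) × 2740×10^-6 = 8.467×10^-5 mol/kg
α₀ = 1/(1 + K1/[H⁺] + K1K2/[H⁺]²) = 1/(1 + 10^+1.70 + 10^-0.15) = 0.01930
DIC = [CO2*]/α₀ = 8.467×10^-5 / 0.01930 = 4.39 mmol/kg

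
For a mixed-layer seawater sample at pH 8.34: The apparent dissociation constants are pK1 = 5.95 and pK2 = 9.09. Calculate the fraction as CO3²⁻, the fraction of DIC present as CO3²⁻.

α₂ = 1 / (1 + [H⁺]/K2 + [H⁺]²/(K1K2)) = 1 / (1 + 10^+0.75 + 10^-1.64)
   = 1 / (1 + 5.6234 + 0.022909) = 1/6.6463 = 0.1505

α₂ = 0.150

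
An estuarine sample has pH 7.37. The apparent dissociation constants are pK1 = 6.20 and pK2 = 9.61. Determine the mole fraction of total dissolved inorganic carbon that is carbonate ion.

α₂ = 1 / (1 + [H⁺]/K2 + [H⁺]²/(K1K2)) = 1 / (1 + 10^+2.24 + 10^+1.07)
   = 1 / (1 + 173.78 + 11.749) = 1/186.53 = 0.005361

α₂ = 0.00536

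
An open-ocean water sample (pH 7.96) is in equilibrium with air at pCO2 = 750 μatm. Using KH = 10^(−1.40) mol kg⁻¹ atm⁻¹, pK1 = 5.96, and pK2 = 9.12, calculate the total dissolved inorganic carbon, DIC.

DIC = 3.22 mmol/kg

[CO2*] = KH · pCO2 = 10^(−1.40) × 750×10^-6 = 2.986×10^-5 mol/kg
α₀ = 1/(1 + K1/[H⁺] + K1K2/[H⁺]²) = 1/(1 + 10^+2.00 + 10^+0.84) = 0.009266
DIC = [CO2*]/α₀ = 2.986×10^-5 / 0.009266 = 3.22 mmol/kg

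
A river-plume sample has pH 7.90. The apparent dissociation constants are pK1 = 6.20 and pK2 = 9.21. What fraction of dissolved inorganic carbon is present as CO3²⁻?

α₂ = 0.0458

α₂ = 1 / (1 + [H⁺]/K2 + [H⁺]²/(K1K2)) = 1 / (1 + 10^+1.31 + 10^-0.39)
   = 1 / (1 + 20.417 + 0.40738) = 1/21.825 = 0.04582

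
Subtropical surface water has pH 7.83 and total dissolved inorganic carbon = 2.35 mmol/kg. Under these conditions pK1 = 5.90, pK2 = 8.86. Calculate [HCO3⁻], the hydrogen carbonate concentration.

[HCO3⁻] = 2.13 mmol/kg

α₁ = 1 / (1 + [H⁺]/K1 + K2/[H⁺]) = 1 / (1 + 10^-1.93 + 10^-1.03)
   = 1 / (1 + 0.011749 + 0.093325) = 1/1.1051 = 0.9049
[HCO3⁻] = α₁ × DIC = 0.9049 × 2.35 = 2.13 mmol/kg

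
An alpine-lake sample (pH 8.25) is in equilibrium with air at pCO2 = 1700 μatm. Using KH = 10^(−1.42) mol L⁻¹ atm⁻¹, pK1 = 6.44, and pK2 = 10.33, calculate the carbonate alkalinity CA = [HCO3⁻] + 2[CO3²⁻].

[CO2*] = KH · pCO2 = 10^(−1.42) × 1700×10^-6 = 6.463×10^-5 mol/L
α₀ = 1/(1 + K1/[H⁺] + K1K2/[H⁺]²) = 1/(1 + 10^+1.81 + 10^-0.27) = 0.01513
DIC = [CO2*]/α₀ = 6.463×10^-5 / 0.01513 = 4.272 mmol/L
CA = (α₁ + 2α₂)·DIC = (0.9767 + 2×0.008124) × 4.272 = 4.24 mmol/L

CA = 4.24 mmol/L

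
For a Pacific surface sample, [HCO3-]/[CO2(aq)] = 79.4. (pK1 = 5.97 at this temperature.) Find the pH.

From K1 = [H⁺][HCO3-]/[CO2(aq)]:  pH = pK1 + log₁₀([HCO3-]/[CO2(aq)])
log₁₀(79.4) = +1.900
pH = 5.97 + (+1.900) = 7.87

pH = 7.87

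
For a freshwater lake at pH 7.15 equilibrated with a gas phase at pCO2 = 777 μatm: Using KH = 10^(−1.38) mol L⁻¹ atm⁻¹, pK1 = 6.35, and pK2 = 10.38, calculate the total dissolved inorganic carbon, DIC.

[CO2*] = KH · pCO2 = 10^(−1.38) × 777×10^-6 = 3.239×10^-5 mol/L
α₀ = 1/(1 + K1/[H⁺] + K1K2/[H⁺]²) = 1/(1 + 10^+0.80 + 10^-2.43) = 0.1367
DIC = [CO2*]/α₀ = 3.239×10^-5 / 0.1367 = 0.237 mmol/L

DIC = 0.237 mmol/L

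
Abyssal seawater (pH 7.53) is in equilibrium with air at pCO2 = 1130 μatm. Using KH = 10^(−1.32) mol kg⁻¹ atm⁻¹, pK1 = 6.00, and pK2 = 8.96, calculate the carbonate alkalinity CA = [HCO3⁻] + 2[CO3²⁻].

CA = 1.97 mmol/kg

[CO2*] = KH · pCO2 = 10^(−1.32) × 1130×10^-6 = 5.409×10^-5 mol/kg
α₀ = 1/(1 + K1/[H⁺] + K1K2/[H⁺]²) = 1/(1 + 10^+1.53 + 10^+0.10) = 0.02767
DIC = [CO2*]/α₀ = 5.409×10^-5 / 0.02767 = 1.955 mmol/kg
CA = (α₁ + 2α₂)·DIC = (0.9375 + 2×0.03483) × 1.955 = 1.97 mmol/kg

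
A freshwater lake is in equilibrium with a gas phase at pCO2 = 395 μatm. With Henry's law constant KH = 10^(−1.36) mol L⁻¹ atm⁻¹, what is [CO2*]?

KH = 10^(−1.36) = 4.365×10^-2 mol L⁻¹ atm⁻¹
[CO2*] = KH · pCO2 = 4.365×10^-2 × 395×10^-6 atm = 1.72×10^-5 mol/L

[CO2*] = 17.2 μmol/L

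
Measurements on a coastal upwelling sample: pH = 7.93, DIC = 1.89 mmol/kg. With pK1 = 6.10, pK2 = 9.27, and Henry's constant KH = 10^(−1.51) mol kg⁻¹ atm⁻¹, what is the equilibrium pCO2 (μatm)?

α₀ = 1 / (1 + K1/[H⁺] + K1K2/[H⁺]²) = 1 / (1 + 10^+1.83 + 10^+0.49)
   = 1 / (1 + 67.608 + 3.0903) = 1/71.699 = 0.01395
[CO2*] = α₀ × DIC = 0.01395 × 1.89 = 0.02636 mmol/kg
pCO2 = [CO2*]/KH = 2.636×10^-5 / 3.090×10^-2 = 853 μatm

pCO2 = 853 μatm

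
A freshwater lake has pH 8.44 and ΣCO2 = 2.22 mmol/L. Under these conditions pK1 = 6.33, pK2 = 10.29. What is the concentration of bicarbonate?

α₁ = 1 / (1 + [H⁺]/K1 + K2/[H⁺]) = 1 / (1 + 10^-2.11 + 10^-1.85)
   = 1 / (1 + 0.0077625 + 0.014125) = 1/1.0219 = 0.9786
[HCO3⁻] = α₁ × DIC = 0.9786 × 2.22 = 2.17 mmol/L

[HCO3⁻] = 2.17 mmol/L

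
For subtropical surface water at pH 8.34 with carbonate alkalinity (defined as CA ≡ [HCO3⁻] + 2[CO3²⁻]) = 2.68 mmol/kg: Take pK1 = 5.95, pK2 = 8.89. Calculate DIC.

DIC = 2.20 mmol/kg

CA = [HCO3⁻] + 2[CO3²⁻] = (α₁ + 2α₂)·DIC
At pH 8.34: [H⁺]/K1 = 10^-2.39 = 0.0040738, K2/[H⁺] = 10^-0.55 = 0.28184
α₁ = 1/(1 + 0.0040738 + 0.28184) = 1/1.2859 = 0.7777; α₂ = α₁·K2/[H⁺] = 0.2192
α₁ + 2α₂ = 1.2160
DIC = CA / (α₁ + 2α₂) = 2.68 / 1.2160 = 2.20 mmol/kg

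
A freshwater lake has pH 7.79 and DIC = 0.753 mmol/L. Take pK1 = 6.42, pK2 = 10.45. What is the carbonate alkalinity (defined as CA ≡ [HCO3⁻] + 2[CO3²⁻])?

CA = [HCO3⁻] + 2[CO3²⁻] = (α₁ + 2α₂)·DIC
At pH 7.79: [H⁺]/K1 = 10^-1.37 = 0.042658, K2/[H⁺] = 10^-2.66 = 0.0021878
α₁ = 1/(1 + 0.042658 + 0.0021878) = 1/1.0448 = 0.9571; α₂ = α₁·K2/[H⁺] = 0.002094
α₁ + 2α₂ = 0.9613
CA = 0.9613 × 0.753 = 0.724 mmol/L

CA = 0.724 mmol/L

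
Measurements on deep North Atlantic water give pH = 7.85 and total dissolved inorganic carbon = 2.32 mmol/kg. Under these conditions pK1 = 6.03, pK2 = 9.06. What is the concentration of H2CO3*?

α₀ = 1 / (1 + K1/[H⁺] + K1K2/[H⁺]²) = 1 / (1 + 10^+1.82 + 10^+0.61)
   = 1 / (1 + 66.069 + 4.0738) = 1/71.143 = 0.01406
[CO2*] = α₀ × DIC = 0.01406 × 2.32 = 0.0326 mmol/kg

[CO2*] = 0.0326 mmol/kg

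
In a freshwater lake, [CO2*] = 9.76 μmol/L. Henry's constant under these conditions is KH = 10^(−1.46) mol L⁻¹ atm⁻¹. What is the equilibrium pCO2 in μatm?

pCO2 = 281 μatm

KH = 10^(−1.46) = 3.467×10^-2 mol L⁻¹ atm⁻¹
pCO2 = [CO2*]/KH = 9.76×10^-6 / 3.467×10^-2 = 2.81×10^-4 atm = 281 μatm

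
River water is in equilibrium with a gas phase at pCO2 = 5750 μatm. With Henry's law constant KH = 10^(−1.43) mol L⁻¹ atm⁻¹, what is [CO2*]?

KH = 10^(−1.43) = 3.715×10^-2 mol L⁻¹ atm⁻¹
[CO2*] = KH · pCO2 = 3.715×10^-2 × 5750×10^-6 atm = 2.14×10^-4 mol/L

[CO2*] = 214 μmol/L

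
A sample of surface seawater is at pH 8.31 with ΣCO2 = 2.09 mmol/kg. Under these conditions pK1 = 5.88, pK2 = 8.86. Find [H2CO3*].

[CO2*] = 6.04 μmol/kg

α₀ = 1 / (1 + K1/[H⁺] + K1K2/[H⁺]²) = 1 / (1 + 10^+2.43 + 10^+1.88)
   = 1 / (1 + 269.15 + 75.858) = 1/346.01 = 0.002890
[CO2*] = α₀ × DIC = 0.002890 × 2.09 = 0.00604 mmol/kg = 6.04 μmol/kg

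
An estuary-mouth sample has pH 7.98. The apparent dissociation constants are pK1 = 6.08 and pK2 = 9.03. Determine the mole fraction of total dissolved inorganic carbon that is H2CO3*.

α₀ = 1 / (1 + K1/[H⁺] + K1K2/[H⁺]²) = 1 / (1 + 10^+1.90 + 10^+0.85)
   = 1 / (1 + 79.433 + 7.0795) = 1/87.512 = 0.01143

α₀ = 0.0114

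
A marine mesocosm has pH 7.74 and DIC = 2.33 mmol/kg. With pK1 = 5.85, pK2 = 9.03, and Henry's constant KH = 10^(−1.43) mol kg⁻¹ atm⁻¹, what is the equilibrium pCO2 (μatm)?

pCO2 = 759 μatm

α₀ = 1 / (1 + K1/[H⁺] + K1K2/[H⁺]²) = 1 / (1 + 10^+1.89 + 10^+0.60)
   = 1 / (1 + 77.625 + 3.9811) = 1/82.606 = 0.01211
[CO2*] = α₀ × DIC = 0.01211 × 2.33 = 0.02821 mmol/kg
pCO2 = [CO2*]/KH = 2.821×10^-5 / 3.715×10^-2 = 759 μatm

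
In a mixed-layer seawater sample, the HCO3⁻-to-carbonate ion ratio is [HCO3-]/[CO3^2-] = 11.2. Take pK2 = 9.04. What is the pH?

From K2 = [H⁺][CO3^2-]/[HCO3-]:  pH = pK2 − log₁₀([HCO3-]/[CO3^2-])
log₁₀(11.2) = +1.049
pH = 9.04 − (+1.049) = 7.99

pH = 7.99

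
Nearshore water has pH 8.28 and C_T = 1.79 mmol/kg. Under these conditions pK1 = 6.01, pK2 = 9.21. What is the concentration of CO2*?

[CO2*] = 8.56 μmol/kg

α₀ = 1 / (1 + K1/[H⁺] + K1K2/[H⁺]²) = 1 / (1 + 10^+2.27 + 10^+1.34)
   = 1 / (1 + 186.21 + 21.878) = 1/209.09 = 0.004783
[CO2*] = α₀ × DIC = 0.004783 × 1.79 = 0.00856 mmol/kg = 8.56 μmol/kg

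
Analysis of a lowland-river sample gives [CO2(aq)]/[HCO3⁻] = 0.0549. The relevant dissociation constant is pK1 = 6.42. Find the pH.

From K1 = [H⁺][HCO3⁻]/[CO2(aq)]:  pH = pK1 − log₁₀([CO2(aq)]/[HCO3⁻])
log₁₀(0.0549) = -1.260
pH = 6.42 − (-1.260) = 7.68

pH = 7.68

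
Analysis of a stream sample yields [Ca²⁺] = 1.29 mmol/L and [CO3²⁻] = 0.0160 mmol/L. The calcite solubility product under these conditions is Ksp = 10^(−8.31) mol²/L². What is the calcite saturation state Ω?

Ksp = 10^(−8.31) = 4.898×10^-9
Ω = [Ca²⁺][CO3²⁻]/Ksp = (1.29×10^-3)(0.0160×10^-3) / 4.898×10^-9 = 4.21

Ω = 4.21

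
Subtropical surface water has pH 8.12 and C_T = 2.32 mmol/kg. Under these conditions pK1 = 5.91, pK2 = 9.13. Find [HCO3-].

[HCO3⁻] = 2.10 mmol/kg

α₁ = 1 / (1 + [H⁺]/K1 + K2/[H⁺]) = 1 / (1 + 10^-2.21 + 10^-1.01)
   = 1 / (1 + 0.0061660 + 0.097724) = 1/1.1039 = 0.9059
[HCO3⁻] = α₁ × DIC = 0.9059 × 2.32 = 2.10 mmol/kg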